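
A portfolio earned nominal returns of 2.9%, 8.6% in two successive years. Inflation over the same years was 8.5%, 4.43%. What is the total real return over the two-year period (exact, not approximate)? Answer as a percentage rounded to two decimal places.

Nominal growth factor = 1.0290 × 1.0860 = 1.117494
Price-level growth factor = 1.0850 × 1.0443 = 1.133066
Real growth factor = 1.117494 / 1.133066 = 0.986257
Total real return = 0.986257 − 1 → -1.37%.

-1.37%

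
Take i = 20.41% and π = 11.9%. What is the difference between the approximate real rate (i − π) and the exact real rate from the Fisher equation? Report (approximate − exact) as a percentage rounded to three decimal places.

Approximate: r ≈ 20.410% − 11.900% = 8.5100%
Exact: (1 + 0.2041)/(1 + 0.1190) − 1 = 7.6050%
Error = 8.5100% − 7.6050% = 0.9050% → 0.905%.

0.905%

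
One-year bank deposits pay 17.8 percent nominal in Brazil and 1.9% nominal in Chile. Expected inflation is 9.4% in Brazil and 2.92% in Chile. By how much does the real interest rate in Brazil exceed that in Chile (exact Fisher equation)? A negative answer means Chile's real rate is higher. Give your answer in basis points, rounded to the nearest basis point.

867 basis points

Brazil: (1 + 0.1780)/(1 + 0.0940) − 1 = 7.6782%
Chile: (1 + 0.0190)/(1 + 0.0292) − 1 = -0.9911%
Differential = 7.6782% − (-0.9911%) = 8.6693% → 867 basis points.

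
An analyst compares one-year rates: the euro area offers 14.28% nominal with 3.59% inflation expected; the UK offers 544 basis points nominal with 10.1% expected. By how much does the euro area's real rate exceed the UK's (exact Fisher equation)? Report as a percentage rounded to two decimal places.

The euro area: (1 + 0.1428)/(1 + 0.0359) − 1 = 10.3195%
The UK: (1 + 0.0544)/(1 + 0.1010) − 1 = -4.2325%
Differential = 10.3195% − (-4.2325%) = 14.5520% → 14.55%.

14.55%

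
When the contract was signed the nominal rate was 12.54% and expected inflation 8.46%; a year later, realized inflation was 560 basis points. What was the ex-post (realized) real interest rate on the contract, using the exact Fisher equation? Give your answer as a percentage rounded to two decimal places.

Ex-post: (1 + 0.1254)/(1 + 0.0560) − 1 = 6.5720%
So the realized real rate is 6.57%.

6.57%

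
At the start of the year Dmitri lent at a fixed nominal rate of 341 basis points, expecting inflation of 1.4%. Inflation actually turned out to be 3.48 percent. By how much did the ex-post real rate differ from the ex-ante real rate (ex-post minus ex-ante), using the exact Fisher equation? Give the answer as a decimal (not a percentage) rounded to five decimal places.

-0.02050

Ex-ante: (1 + 0.0341)/(1 + 0.0140) − 1 = 1.9822%
Ex-post: (1 + 0.0341)/(1 + 0.0348) − 1 = -0.0676%
Difference (ex-post − ex-ante) = -2.0499% → -0.02050.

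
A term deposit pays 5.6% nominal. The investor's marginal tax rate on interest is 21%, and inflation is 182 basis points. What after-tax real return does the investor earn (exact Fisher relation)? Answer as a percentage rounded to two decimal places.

2.56%

After-tax nominal return = 5.6% × (1 − 0.21) = 4.4240%.
1 + r = 1.04424 / 1.01820 = 1.025575
After-tax real rate = 1.025575 − 1 → 2.56%.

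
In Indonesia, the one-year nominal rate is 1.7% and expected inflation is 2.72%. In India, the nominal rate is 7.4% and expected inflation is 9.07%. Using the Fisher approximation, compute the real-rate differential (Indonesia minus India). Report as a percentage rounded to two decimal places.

0.65%

Indonesia: 1.7% − 2.72% = -1.020%
India: 7.4% − 9.07% = -1.670%
Differential = 0.650% → 0.65%.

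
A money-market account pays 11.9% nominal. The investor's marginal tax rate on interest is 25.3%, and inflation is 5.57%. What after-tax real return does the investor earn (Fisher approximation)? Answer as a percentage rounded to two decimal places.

After-tax nominal return = 11.9% × (1 − 0.253) = 8.8893%.
r ≈ 8.8893% − 5.57% → 3.32%.

3.32%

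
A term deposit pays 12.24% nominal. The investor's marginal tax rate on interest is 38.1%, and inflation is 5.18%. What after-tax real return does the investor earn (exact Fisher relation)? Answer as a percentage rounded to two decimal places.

2.28%

After-tax nominal return = 12.24% × (1 − 0.381) = 7.57656%.
1 + r = 1.0757656 / 1.05180 = 1.022785
After-tax real rate = 1.022785 − 1 → 2.28%.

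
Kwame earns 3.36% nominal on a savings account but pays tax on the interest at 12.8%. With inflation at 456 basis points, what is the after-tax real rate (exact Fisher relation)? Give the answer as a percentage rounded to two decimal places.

-1.56%

After-tax nominal return = 3.36% × (1 − 0.128) = 2.92992%.
1 + r = 1.0292992 / 1.04560 = 0.984410
After-tax real rate = 0.984410 − 1 → -1.56%.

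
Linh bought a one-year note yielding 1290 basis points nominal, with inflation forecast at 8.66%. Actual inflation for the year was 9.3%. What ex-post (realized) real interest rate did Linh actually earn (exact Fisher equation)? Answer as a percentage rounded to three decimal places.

Ex-post: (1 + 0.1290)/(1 + 0.0930) − 1 = 3.2937%
So the realized real rate is 3.294%.

3.294%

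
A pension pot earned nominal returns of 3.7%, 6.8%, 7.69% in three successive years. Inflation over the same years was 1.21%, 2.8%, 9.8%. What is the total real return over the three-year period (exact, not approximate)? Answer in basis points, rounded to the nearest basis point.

Compound the nominal returns: 1.0370 × 1.0680 × 1.0769 = 1.192684.
Compound inflation: 1.0121 × 1.0280 × 1.0980 = 1.142402.
Deflate: 1.192684 / 1.142402 = 1.044014.
Total real return = 1.044014 − 1 → 440 basis points.

440 basis points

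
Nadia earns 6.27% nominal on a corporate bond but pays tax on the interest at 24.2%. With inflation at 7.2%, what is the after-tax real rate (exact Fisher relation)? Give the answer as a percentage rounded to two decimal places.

-2.28%

After-tax nominal return = 6.27% × (1 − 0.242) = 4.75266%.
1 + r = 1.0475266 / 1.07200 = 0.977170
After-tax real rate = 0.977170 − 1 → -2.28%.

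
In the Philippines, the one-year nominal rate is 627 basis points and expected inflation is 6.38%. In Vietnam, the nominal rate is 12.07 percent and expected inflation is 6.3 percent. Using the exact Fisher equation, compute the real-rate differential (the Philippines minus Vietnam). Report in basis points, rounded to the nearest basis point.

The Philippines: (1 + 0.0627)/(1 + 0.0638) − 1 = -0.1034%
Vietnam: (1 + 0.1207)/(1 + 0.0630) − 1 = 5.4280%
Differential = -0.1034% − 5.4280% = -5.5314% → -553 basis points.

-553 basis points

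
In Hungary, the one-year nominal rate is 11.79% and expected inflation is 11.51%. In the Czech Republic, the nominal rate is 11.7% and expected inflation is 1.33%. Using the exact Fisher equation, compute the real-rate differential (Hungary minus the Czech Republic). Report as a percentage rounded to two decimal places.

-9.98%

Hungary: (1 + 0.1179)/(1 + 0.1151) − 1 = 0.2511%
The Czech Republic: (1 + 0.1170)/(1 + 0.0133) − 1 = 10.2339%
Differential = 0.2511% − 10.2339% = -9.9828% → -9.98%.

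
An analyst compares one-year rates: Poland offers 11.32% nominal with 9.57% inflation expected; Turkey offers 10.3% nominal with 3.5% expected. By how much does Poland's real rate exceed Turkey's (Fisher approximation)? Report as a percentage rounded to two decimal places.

Poland: 11.32% − 9.57% = 1.750%
Turkey: 10.3% − 3.5% = 6.800%
Differential = -5.050% → -5.05%.

-5.05%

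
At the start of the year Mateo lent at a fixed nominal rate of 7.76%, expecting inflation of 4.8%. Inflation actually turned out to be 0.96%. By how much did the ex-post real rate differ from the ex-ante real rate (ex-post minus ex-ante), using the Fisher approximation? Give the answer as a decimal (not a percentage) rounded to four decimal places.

0.0384

Ex-ante: 7.76% − 4.8% = 2.960%
Ex-post: 7.76% − 0.96% = 6.800%
Difference (ex-post − ex-ante) = 3.8400% → 0.0384.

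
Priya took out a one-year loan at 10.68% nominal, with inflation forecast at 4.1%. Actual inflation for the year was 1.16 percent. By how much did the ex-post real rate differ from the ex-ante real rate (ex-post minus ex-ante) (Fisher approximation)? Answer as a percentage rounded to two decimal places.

2.94%

Ex-ante: 10.68% − 4.1% = 6.580%
Ex-post: 10.68% − 1.16% = 9.520%
Difference (ex-post − ex-ante) = 2.9400% → 2.94%.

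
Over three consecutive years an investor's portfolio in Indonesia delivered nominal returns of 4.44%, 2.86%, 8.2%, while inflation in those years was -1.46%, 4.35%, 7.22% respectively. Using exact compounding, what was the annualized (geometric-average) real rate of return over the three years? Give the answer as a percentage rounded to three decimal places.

1.778%

Nominal growth factor = 1.0444 × 1.0286 × 1.0820 = 1.16235997
Price-level growth factor = 0.9854 × 1.0435 × 1.0722 = 1.10250563
Real growth factor = 1.16235997 / 1.10250563 = 1.05428937
Annualized real rate = 1.05428937^(1/3) − 1 = 1.7779% → 1.778%.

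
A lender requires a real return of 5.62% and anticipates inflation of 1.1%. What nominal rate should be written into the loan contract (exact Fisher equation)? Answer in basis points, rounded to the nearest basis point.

678 basis points

(1 + i) = (1 + r)(1 + π) = 1.05620 × 1.01100 = 1.0678182
i = 1.0678182 − 1, so the required nominal rate is 678 basis points.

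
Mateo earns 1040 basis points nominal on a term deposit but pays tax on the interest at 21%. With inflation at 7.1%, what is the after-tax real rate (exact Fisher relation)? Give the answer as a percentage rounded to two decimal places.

After-tax nominal return = 10.4% × (1 − 0.21) = 8.2160%.
1 + r = 1.08216 / 1.07100 = 1.010420
After-tax real rate = 1.010420 − 1 → 1.04%.

1.04%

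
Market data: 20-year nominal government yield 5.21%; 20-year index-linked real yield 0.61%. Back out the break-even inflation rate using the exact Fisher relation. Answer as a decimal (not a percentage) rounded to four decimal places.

0.0457

(1 + π) = (1 + i)/(1 + r) = 1.05210 / 1.00610 = 1.045721
Break-even inflation = 1.045721 − 1 → 0.0457.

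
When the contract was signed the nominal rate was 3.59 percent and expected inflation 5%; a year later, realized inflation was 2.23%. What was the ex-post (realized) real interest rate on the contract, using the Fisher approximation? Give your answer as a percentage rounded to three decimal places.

Ex-post: 3.59% − 2.23% = 1.360%
So the realized real rate is 1.360%.

1.360%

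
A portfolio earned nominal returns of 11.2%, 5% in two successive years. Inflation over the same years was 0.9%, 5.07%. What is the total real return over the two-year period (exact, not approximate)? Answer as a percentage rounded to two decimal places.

Compound the nominal returns: 1.1120 × 1.0500 = 1.167600.
Compound inflation: 1.0090 × 1.0507 = 1.060156.
Deflate: 1.167600 / 1.060156 = 1.101347.
Total real return = 1.101347 − 1 → 10.13%.

10.13%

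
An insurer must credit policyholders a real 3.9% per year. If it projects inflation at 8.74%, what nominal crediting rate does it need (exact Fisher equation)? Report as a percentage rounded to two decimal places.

(1 + i) = (1 + r)(1 + π) = 1.03900 × 1.08740 = 1.1298086
i = 1.1298086 − 1, so the required nominal rate is 12.98%.

12.98%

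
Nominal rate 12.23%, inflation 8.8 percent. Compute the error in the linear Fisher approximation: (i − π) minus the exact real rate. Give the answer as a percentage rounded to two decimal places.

0.28%

Approximate: r ≈ 12.230% − 8.800% = 3.4300%
Exact: (1 + 0.1223)/(1 + 0.0880) − 1 = 3.1526%
Error = 3.4300% − 3.1526% = 0.2774% → 0.28%.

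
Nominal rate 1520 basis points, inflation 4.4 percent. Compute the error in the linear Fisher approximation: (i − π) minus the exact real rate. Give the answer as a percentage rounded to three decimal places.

0.455%

Approximate: r ≈ 15.200% − 4.400% = 10.8000%
Exact: (1 + 0.1520)/(1 + 0.0440) − 1 = 10.3448%
Error = 10.8000% − 10.3448% = 0.4552% → 0.455%.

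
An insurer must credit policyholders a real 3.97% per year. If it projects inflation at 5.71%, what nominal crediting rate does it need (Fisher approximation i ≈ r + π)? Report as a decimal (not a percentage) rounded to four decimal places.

0.0968

i ≈ r + π = 3.97% + 5.71% = 0.0968.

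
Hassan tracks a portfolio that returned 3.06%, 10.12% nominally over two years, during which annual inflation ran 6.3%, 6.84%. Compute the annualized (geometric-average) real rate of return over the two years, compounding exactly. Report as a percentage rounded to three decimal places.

-0.036%

Compound the nominal returns: 1.0306 × 1.1012 = 1.13489672.
Compound inflation: 1.0630 × 1.0684 = 1.13570920.
Deflate: 1.13489672 / 1.13570920 = 0.99928461.
Annualized real rate = 0.99928461^(1/2) − 1 = -0.0358% → -0.036%.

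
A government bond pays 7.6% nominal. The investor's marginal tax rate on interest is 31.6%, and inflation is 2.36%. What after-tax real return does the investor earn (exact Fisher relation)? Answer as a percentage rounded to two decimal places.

After-tax nominal return = 7.6% × (1 − 0.316) = 5.1984%.
1 + r = 1.051984 / 1.02360 = 1.027730
After-tax real rate = 1.027730 − 1 → 2.77%.

2.77%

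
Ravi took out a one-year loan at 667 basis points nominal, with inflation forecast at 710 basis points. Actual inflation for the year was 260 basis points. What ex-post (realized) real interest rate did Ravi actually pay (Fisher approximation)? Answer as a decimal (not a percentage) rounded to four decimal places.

Ex-post: 6.67% − 2.6% = 4.070%
So the realized real rate is 0.0407.

0.0407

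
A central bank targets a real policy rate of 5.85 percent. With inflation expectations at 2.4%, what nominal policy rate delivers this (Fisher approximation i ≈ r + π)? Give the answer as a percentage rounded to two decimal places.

8.25%

i ≈ r + π = 5.85% + 2.4% = 8.25%.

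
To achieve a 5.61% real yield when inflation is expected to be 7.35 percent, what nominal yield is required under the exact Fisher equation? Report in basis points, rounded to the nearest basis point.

(1 + i) = (1 + r)(1 + π) = 1.05610 × 1.07350 = 1.13372335
i = 1.13372335 − 1, so the required nominal rate is 1337 basis points.

1337 basis points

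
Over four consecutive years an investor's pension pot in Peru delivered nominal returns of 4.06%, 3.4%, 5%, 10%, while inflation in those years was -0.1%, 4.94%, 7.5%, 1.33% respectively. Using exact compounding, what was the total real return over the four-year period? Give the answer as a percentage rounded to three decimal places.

8.826%

Compound the nominal returns: 1.0406 × 1.0340 × 1.0500 × 1.1000 = 1.242757.
Compound inflation: 0.9990 × 1.0494 × 1.0750 × 1.0133 = 1.141966.
Deflate: 1.242757 / 1.141966 = 1.088262.
Total real return = 1.088262 − 1 → 8.826%.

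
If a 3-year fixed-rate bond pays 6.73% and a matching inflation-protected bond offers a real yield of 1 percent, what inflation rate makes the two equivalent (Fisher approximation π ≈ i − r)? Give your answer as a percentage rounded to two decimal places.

π ≈ i − r = 6.73% − 1% → 5.73%.

5.73%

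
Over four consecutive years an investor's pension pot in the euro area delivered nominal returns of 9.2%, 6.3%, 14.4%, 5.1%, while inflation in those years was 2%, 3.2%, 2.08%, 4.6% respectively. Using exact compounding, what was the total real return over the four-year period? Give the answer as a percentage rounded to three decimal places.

24.175%

Compound the nominal returns: 1.0920 × 1.0630 × 1.1440 × 1.0510 = 1.39567611.
Compound inflation: 1.0200 × 1.0320 × 1.0208 × 1.0460 = 1.12396352.
Deflate: 1.39567611 / 1.12396352 = 1.24174502.
Total real return = 1.24174502 − 1 → 24.175%.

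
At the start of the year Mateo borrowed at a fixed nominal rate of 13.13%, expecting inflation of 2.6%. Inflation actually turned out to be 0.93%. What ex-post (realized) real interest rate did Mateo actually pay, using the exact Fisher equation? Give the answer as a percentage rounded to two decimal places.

12.09%

Ex-post: (1 + 0.1313)/(1 + 0.0093) − 1 = 12.0876%
So the realized real rate is 12.09%.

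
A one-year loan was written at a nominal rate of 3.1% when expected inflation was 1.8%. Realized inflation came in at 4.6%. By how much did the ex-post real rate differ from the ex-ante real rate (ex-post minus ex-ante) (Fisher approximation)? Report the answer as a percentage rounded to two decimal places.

-2.80%

Ex-ante: 3.1% − 1.8% = 1.300%
Ex-post: 3.1% − 4.6% = -1.500%
Difference (ex-post − ex-ante) = -2.8000% → -2.80%.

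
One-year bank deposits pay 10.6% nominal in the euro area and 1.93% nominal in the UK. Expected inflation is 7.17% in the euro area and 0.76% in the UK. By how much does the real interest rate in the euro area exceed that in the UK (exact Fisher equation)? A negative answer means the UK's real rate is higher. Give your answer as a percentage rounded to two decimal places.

2.04%

The euro area: (1 + 0.1060)/(1 + 0.0717) − 1 = 3.2005%
The UK: (1 + 0.0193)/(1 + 0.0076) − 1 = 1.1612%
Differential = 3.2005% − 1.1612% = 2.0393% → 2.04%.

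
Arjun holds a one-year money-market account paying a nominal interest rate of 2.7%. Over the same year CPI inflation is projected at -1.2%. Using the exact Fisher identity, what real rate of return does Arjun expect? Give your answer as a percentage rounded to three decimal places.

By the Fisher identity, 1 + r = (1 + i)/(1 + π).
1 + r = 1.02700 / 0.98800 = 1.039474
r = 1.039474 − 1 = 3.9474%, i.e. 3.947%.

3.947%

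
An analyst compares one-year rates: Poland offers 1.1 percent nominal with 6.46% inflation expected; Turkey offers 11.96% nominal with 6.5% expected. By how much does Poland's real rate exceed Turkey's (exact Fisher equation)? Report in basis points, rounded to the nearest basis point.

-1016 basis points

Poland: (1 + 0.0110)/(1 + 0.0646) − 1 = -5.0348%
Turkey: (1 + 0.1196)/(1 + 0.0650) − 1 = 5.1268%
Differential = -5.0348% − 5.1268% = -10.1615% → -1016 basis points.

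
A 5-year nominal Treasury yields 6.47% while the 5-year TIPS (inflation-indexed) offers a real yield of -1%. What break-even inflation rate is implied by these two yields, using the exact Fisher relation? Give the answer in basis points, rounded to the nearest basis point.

(1 + π) = (1 + i)/(1 + r) = 1.06470 / 0.99000 = 1.075455
Break-even inflation = 1.075455 − 1 → 755 basis points.

755 basis points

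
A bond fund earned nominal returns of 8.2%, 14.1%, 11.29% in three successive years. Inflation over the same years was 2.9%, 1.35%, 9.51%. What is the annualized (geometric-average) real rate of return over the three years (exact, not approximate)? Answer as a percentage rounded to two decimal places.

Nominal growth factor = 1.0820 × 1.1410 × 1.1129 = 1.37394405
Price-level growth factor = 1.0290 × 1.0135 × 1.0951 = 1.14207048
Real growth factor = 1.37394405 / 1.14207048 = 1.20302912
Annualized real rate = 1.20302912^(1/3) − 1 = 6.3552% → 6.36%.

6.36%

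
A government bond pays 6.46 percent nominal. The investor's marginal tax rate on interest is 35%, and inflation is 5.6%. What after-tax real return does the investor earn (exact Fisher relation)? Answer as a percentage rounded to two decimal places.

-1.33%

After-tax nominal return = 6.46% × (1 − 0.35) = 4.1990%.
1 + r = 1.04199 / 1.05600 = 0.986733
After-tax real rate = 0.986733 − 1 → -1.33%.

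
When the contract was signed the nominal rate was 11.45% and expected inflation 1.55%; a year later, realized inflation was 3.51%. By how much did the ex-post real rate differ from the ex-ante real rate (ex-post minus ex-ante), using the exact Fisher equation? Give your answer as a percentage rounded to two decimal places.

-2.08%

Ex-ante: (1 + 0.1145)/(1 + 0.0155) − 1 = 9.7489%
Ex-post: (1 + 0.1145)/(1 + 0.0351) − 1 = 7.6708%
Difference (ex-post − ex-ante) = -2.0781% → -2.08%.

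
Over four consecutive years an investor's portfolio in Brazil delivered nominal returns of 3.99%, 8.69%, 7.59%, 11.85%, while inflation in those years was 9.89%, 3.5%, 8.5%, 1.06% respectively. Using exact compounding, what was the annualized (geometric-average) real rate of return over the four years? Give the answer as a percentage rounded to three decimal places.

2.193%

Compound the nominal returns: 1.0399 × 1.0869 × 1.0759 × 1.1185 = 1.36015707.
Compound inflation: 1.0989 × 1.0350 × 1.0850 × 1.0106 = 1.24711802.
Deflate: 1.36015707 / 1.24711802 = 1.09064022.
Annualized real rate = 1.09064022^(1/4) − 1 = 2.1928% → 2.193%.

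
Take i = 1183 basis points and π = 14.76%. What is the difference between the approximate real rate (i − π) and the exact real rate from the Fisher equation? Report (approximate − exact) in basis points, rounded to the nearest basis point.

-38 basis points

Approximate: r ≈ 11.830% − 14.760% = -2.9300%
Exact: (1 + 0.1183)/(1 + 0.1476) − 1 = -2.5532%
Error = -2.9300% − (-2.5532%) = -0.3768% → -38 basis points.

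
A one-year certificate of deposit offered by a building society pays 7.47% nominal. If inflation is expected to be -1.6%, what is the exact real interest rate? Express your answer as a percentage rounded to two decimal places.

By the Fisher equation, 1 + r = (1 + i)/(1 + π).
1 + r = 1.07470 / 0.98400 = 1.092175
r = 1.092175 − 1 = 9.2175%, i.e. 9.22%.

9.22%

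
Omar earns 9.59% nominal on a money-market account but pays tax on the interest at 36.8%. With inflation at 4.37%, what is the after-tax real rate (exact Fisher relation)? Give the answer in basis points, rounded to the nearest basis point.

162 basis points

After-tax nominal return = 9.59% × (1 − 0.368) = 6.06088%.
1 + r = 1.0606088 / 1.04370 = 1.016201
After-tax real rate = 1.016201 − 1 → 162 basis points.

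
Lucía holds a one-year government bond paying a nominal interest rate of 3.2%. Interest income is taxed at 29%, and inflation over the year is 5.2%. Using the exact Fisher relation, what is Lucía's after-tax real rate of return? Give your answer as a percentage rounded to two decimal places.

After-tax nominal return = 3.2% × (1 − 0.29) = 2.2720%.
1 + r = 1.02272 / 1.05200 = 0.972167
After-tax real rate = 0.972167 − 1 → -2.78%.

-2.78%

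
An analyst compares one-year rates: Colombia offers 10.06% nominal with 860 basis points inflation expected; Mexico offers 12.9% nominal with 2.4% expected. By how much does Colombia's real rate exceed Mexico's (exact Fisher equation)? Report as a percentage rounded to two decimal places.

-8.91%

Colombia: (1 + 0.1006)/(1 + 0.0860) − 1 = 1.3444%
Mexico: (1 + 0.1290)/(1 + 0.0240) − 1 = 10.2539%
Differential = 1.3444% − 10.2539% = -8.9095% → -8.91%.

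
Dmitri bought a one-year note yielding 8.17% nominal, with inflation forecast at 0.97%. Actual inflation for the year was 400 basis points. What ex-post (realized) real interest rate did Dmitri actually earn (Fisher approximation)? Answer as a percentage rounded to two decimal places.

4.17%

Ex-post: 8.17% − 4% = 4.170%
So the realized real rate is 4.17%.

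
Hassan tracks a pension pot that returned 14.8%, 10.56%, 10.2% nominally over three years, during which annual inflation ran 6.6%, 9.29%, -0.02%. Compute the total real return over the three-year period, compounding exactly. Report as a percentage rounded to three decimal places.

Nominal growth factor = 1.1480 × 1.1056 × 1.1020 = 1.398690
Price-level growth factor = 1.0660 × 1.0929 × 0.9998 = 1.164798
Real growth factor = 1.398690 / 1.164798 = 1.200800
Total real return = 1.200800 − 1 → 20.080%.

20.080%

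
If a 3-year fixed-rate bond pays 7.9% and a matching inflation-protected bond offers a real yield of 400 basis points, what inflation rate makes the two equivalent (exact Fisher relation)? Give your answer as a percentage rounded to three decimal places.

(1 + π) = (1 + i)/(1 + r) = 1.07900 / 1.04000 = 1.037500
Break-even inflation = 1.037500 − 1 → 3.750%.

3.750%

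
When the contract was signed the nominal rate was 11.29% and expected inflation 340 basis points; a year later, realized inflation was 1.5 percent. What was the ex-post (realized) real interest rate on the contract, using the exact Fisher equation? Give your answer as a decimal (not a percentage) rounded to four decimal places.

0.0965

Ex-post: (1 + 0.1129)/(1 + 0.0150) − 1 = 9.6453%
So the realized real rate is 0.0965.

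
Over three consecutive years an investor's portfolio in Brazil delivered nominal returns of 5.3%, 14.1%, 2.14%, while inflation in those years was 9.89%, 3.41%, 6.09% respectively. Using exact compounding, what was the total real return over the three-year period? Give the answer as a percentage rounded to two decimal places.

1.79%

Nominal growth factor = 1.0530 × 1.1410 × 1.0214 = 1.227185
Price-level growth factor = 1.0989 × 1.0341 × 1.0609 = 1.205578
Real growth factor = 1.227185 / 1.205578 = 1.017922
Total real return = 1.017922 − 1 → 1.79%.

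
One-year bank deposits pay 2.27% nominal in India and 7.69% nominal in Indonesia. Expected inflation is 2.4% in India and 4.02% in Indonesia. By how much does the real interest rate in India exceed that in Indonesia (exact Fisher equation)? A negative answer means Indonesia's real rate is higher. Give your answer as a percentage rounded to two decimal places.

India: (1 + 0.0227)/(1 + 0.0240) − 1 = -0.1270%
Indonesia: (1 + 0.0769)/(1 + 0.0402) − 1 = 3.5282%
Differential = -0.1270% − 3.5282% = -3.6551% → -3.66%.

-3.66%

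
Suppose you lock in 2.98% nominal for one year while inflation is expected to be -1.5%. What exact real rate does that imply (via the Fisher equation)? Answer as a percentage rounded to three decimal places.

4.548%

By the Fisher equation, 1 + r = (1 + i)/(1 + π).
1 + r = 1.02980 / 0.98500 = 1.045482
r = 1.045482 − 1 = 4.5482%, i.e. 4.548%.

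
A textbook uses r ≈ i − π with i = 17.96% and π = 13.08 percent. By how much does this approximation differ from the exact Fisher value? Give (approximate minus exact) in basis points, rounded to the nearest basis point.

Approximate: r ≈ 17.960% − 13.080% = 4.8800%
Exact: (1 + 0.1796)/(1 + 0.1308) − 1 = 4.3155%
Error = 4.8800% − 4.3155% = 0.5645% → 56 basis points.

56 basis points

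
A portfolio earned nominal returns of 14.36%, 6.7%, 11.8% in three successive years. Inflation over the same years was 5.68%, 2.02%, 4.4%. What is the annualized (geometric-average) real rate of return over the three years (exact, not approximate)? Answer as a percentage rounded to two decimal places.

Compound the nominal returns: 1.1436 × 1.0670 × 1.1180 = 1.36420730.
Compound inflation: 1.0568 × 1.0202 × 1.0440 = 1.12558584.
Deflate: 1.36420730 / 1.12558584 = 1.21199756.
Annualized real rate = 1.21199756^(1/3) − 1 = 6.6188% → 6.62%.

6.62%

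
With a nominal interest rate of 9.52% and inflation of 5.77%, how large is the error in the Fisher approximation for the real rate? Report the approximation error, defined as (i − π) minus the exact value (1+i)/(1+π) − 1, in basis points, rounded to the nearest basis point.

Approximate: r ≈ 9.520% − 5.770% = 3.7500%
Exact: (1 + 0.0952)/(1 + 0.0577) − 1 = 3.5454%
Error = 3.7500% − 3.5454% = 0.2046% → 20 basis points.

20 basis points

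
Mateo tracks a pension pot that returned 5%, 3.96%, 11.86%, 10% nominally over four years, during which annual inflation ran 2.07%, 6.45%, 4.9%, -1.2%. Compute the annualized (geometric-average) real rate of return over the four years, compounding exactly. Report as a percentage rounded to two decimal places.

4.50%

Compound the nominal returns: 1.0500 × 1.0396 × 1.1186 × 1.1000 = 1.34314553.
Compound inflation: 1.0207 × 1.0645 × 1.0490 × 0.9880 = 1.12609807.
Deflate: 1.34314553 / 1.12609807 = 1.19274295.
Annualized real rate = 1.19274295^(1/4) − 1 = 4.5049% → 4.50%.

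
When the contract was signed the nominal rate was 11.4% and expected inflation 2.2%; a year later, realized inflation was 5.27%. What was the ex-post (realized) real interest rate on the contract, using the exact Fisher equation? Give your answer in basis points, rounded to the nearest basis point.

Ex-post: (1 + 0.1140)/(1 + 0.0527) − 1 = 5.8231%
So the realized real rate is 582 basis points.

582 basis points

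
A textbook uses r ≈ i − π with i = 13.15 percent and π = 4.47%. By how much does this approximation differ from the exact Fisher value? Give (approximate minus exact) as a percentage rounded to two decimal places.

Approximate: r ≈ 13.150% − 4.470% = 8.6800%
Exact: (1 + 0.1315)/(1 + 0.0447) − 1 = 8.3086%
Error = 8.6800% − 8.3086% = 0.3714% → 0.37%.

0.37%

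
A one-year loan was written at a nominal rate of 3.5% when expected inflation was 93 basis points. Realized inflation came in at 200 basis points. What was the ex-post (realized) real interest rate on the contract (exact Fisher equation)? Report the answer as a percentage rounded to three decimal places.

1.471%

Ex-post: (1 + 0.0350)/(1 + 0.0200) − 1 = 1.4706%
So the realized real rate is 1.471%.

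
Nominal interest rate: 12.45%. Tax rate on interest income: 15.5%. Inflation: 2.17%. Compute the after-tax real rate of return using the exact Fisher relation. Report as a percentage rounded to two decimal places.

8.17%

After-tax nominal return = 12.45% × (1 − 0.155) = 10.52025%.
1 + r = 1.1052025 / 1.02170 = 1.081729
After-tax real rate = 1.081729 − 1 → 8.17%.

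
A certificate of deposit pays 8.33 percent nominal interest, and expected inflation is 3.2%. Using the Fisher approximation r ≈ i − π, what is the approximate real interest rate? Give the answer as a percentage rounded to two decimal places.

5.13%

r ≈ i − π = 8.33% − 3.2% = 5.13%.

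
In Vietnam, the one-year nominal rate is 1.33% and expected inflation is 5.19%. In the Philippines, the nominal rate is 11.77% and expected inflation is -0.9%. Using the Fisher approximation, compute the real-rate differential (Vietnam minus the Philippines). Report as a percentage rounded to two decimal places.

-16.53%

Vietnam: 1.33% − 5.19% = -3.860%
The Philippines: 11.77% − (-0.9%) = 12.670%
Differential = -16.530% → -16.53%.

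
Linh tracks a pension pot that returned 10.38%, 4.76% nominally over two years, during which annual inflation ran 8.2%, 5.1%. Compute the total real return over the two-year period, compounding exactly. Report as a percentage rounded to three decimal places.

Nominal growth factor = 1.1038 × 1.0476 = 1.156341
Price-level growth factor = 1.0820 × 1.0510 = 1.137182
Real growth factor = 1.156341 / 1.137182 = 1.016848
Total real return = 1.016848 − 1 → 1.685%.

1.685%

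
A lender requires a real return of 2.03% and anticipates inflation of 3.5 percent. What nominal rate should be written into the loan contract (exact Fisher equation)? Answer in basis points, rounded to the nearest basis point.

560 basis points

(1 + i) = (1 + r)(1 + π) = 1.02030 × 1.03500 = 1.0560105
i = 1.0560105 − 1, so the required nominal rate is 560 basis points.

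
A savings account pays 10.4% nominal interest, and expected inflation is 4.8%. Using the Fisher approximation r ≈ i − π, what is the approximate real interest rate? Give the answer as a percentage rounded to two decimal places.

5.60%

r ≈ i − π = 10.4% − 4.8% = 5.60%.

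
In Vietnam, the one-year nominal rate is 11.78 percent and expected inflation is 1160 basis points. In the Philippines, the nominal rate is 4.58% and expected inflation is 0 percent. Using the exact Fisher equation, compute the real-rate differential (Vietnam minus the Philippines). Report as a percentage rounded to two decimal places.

Vietnam: (1 + 0.1178)/(1 + 0.1160) − 1 = 0.1613%
The Philippines: (1 + 0.0458)/(1 + 0.0000) − 1 = 4.5800%
Differential = 0.1613% − 4.5800% = -4.4187% → -4.42%.

-4.42%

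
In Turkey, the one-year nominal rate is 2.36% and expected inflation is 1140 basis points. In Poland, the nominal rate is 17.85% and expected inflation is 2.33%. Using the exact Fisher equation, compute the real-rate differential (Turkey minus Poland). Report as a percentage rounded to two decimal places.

-23.28%

Turkey: (1 + 0.0236)/(1 + 0.1140) − 1 = -8.1149%
Poland: (1 + 0.1785)/(1 + 0.0233) − 1 = 15.1666%
Differential = -8.1149% − 15.1666% = -23.2815% → -23.28%.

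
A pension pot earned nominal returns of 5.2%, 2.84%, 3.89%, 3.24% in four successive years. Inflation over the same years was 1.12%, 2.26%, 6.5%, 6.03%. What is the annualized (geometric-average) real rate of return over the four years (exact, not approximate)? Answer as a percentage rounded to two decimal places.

-0.16%

Nominal growth factor = 1.0520 × 1.0284 × 1.0389 × 1.0324 = 1.16037817
Price-level growth factor = 1.0112 × 1.0226 × 1.0650 × 1.0603 = 1.16767295
Real growth factor = 1.16037817 / 1.16767295 = 0.99375272
Annualized real rate = 0.99375272^(1/4) − 1 = -0.1565% → -0.16%.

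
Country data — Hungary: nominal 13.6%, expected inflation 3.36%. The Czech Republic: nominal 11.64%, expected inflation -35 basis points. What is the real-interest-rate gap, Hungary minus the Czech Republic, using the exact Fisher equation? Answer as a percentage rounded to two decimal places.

Hungary: (1 + 0.1360)/(1 + 0.0336) − 1 = 9.90712%
The Czech Republic: (1 + 0.1164)/(1 − 0.0035) − 1 = 12.03211%
Differential = 9.90712% − 12.03211% = -2.12499% → -2.12%.

-2.12%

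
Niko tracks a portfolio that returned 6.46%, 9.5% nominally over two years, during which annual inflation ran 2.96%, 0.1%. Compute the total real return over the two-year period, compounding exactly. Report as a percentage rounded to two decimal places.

Compound the nominal returns: 1.0646 × 1.0950 = 1.165737.
Compound inflation: 1.0296 × 1.0010 = 1.030630.
Deflate: 1.165737 / 1.030630 = 1.131092.
Total real return = 1.131092 − 1 → 13.11%.

13.11%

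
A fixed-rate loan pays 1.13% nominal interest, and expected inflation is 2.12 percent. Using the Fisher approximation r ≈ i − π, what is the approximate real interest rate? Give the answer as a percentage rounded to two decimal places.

-0.99%

r ≈ i − π = 1.13% − 2.12% = -0.99%.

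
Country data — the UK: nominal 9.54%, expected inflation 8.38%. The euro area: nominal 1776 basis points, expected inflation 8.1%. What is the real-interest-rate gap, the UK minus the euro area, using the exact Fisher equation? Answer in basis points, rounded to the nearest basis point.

The UK: (1 + 0.0954)/(1 + 0.0838) − 1 = 1.0703%
The euro area: (1 + 0.1776)/(1 + 0.0810) − 1 = 8.9362%
Differential = 1.0703% − 8.9362% = -7.8659% → -787 basis points.

-787 basis points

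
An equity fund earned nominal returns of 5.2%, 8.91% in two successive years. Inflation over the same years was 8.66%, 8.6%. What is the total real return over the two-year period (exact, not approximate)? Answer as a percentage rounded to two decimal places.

Nominal growth factor = 1.0520 × 1.0891 = 1.145733
Price-level growth factor = 1.0866 × 1.0860 = 1.180048
Real growth factor = 1.145733 / 1.180048 = 0.970921
Total real return = 0.970921 − 1 → -2.91%.

-2.91%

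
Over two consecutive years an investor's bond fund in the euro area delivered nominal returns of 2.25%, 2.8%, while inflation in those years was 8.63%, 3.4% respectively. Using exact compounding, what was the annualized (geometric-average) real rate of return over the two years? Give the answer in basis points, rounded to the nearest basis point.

-326 basis points

Nominal growth factor = 1.0225 × 1.0280 = 1.05113000
Price-level growth factor = 1.0863 × 1.0340 = 1.12323420
Real growth factor = 1.05113000 / 1.12323420 = 0.93580662
Annualized real rate = 0.93580662^(1/2) − 1 = -3.2629% → -326 basis points.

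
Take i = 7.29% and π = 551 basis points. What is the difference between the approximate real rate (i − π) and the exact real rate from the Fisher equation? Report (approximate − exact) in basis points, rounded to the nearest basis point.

9 basis points

Approximate: r ≈ 7.290% − 5.510% = 1.7800%
Exact: (1 + 0.0729)/(1 + 0.0551) − 1 = 1.6870%
Error = 1.7800% − 1.6870% = 0.0930% → 9 basis points.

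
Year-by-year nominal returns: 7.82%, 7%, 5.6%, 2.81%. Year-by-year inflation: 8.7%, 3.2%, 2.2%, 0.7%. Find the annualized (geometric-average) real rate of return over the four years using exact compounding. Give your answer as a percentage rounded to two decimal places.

2.06%

Compound the nominal returns: 1.0782 × 1.0700 × 1.0560 × 1.0281 = 1.25251340.
Compound inflation: 1.0870 × 1.0320 × 1.0220 × 1.0070 = 1.15448849.
Deflate: 1.25251340 / 1.15448849 = 1.08490766.
Annualized real rate = 1.08490766^(1/4) − 1 = 2.0583% → 2.06%.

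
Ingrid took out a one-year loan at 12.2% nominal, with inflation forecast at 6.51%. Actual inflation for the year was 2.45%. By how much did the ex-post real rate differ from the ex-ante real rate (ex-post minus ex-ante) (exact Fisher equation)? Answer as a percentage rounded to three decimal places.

Ex-ante: (1 + 0.1220)/(1 + 0.0651) − 1 = 5.3422%
Ex-post: (1 + 0.1220)/(1 + 0.0245) − 1 = 9.5168%
Difference (ex-post − ex-ante) = 4.1746% → 4.175%.

4.175%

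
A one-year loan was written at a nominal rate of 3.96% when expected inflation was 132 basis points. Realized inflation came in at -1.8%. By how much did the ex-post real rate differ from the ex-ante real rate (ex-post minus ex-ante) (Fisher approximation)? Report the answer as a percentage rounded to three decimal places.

3.120%

Ex-ante: 3.96% − 1.32% = 2.640%
Ex-post: 3.96% − (-1.8%) = 5.760%
Difference (ex-post − ex-ante) = 3.1200% → 3.120%.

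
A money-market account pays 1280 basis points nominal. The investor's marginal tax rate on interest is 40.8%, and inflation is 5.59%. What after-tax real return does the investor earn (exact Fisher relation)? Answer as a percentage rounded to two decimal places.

1.88%

After-tax nominal return = 12.8% × (1 − 0.408) = 7.5776%.
1 + r = 1.075776 / 1.05590 = 1.018824
After-tax real rate = 1.018824 − 1 → 1.88%.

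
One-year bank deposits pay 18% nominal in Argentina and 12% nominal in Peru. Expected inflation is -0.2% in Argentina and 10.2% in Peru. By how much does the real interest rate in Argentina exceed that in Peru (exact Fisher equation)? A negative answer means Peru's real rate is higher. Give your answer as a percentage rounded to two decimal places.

Argentina: (1 + 0.1800)/(1 − 0.0020) − 1 = 18.2365%
Peru: (1 + 0.1200)/(1 + 0.1020) − 1 = 1.6334%
Differential = 18.2365% − 1.6334% = 16.6031% → 16.60%.

16.60%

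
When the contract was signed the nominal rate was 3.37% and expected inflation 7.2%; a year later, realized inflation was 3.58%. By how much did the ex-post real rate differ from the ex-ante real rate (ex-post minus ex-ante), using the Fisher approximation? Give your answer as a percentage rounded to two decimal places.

Ex-ante: 3.37% − 7.2% = -3.830%
Ex-post: 3.37% − 3.58% = -0.210%
Difference (ex-post − ex-ante) = 3.6200% → 3.62%.

3.62%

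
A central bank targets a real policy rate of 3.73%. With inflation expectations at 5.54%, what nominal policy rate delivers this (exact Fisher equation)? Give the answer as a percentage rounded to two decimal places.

(1 + i) = (1 + r)(1 + π) = 1.03730 × 1.05540 = 1.09476642
i = 1.09476642 − 1, so the required nominal rate is 9.48%.

9.48%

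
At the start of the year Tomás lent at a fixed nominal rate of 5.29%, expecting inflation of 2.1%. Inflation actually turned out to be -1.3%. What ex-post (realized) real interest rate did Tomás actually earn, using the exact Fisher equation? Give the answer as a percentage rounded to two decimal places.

Ex-post: (1 + 0.0529)/(1 − 0.0130) − 1 = 6.6768%
So the realized real rate is 6.68%.

6.68%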